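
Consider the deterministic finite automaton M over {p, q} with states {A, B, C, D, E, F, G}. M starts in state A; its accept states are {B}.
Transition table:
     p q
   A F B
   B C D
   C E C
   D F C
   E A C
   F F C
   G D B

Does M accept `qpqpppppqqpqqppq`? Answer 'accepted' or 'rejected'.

A --q--> B
B --p--> C
C --q--> C
C --p--> E
E --p--> A
A --p--> F
F --p--> F
F --p--> F
F --q--> C
C --q--> C
C --p--> E
E --q--> C
C --q--> C
C --p--> E
E --p--> A
A --q--> B
End in state B, which is an accepting state.

accepted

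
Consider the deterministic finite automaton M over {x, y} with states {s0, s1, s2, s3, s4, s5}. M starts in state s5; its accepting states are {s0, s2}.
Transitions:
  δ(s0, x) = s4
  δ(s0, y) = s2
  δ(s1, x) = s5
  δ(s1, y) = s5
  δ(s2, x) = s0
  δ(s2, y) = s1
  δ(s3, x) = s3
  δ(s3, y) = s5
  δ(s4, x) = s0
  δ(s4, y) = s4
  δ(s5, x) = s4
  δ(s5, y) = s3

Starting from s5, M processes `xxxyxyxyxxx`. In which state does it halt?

s5 --x--> s4
s4 --x--> s0
s0 --x--> s4
s4 --y--> s4
s4 --x--> s0
s0 --y--> s2
s2 --x--> s0
s0 --y--> s2
s2 --x--> s0
s0 --x--> s4
s4 --x--> s0

s0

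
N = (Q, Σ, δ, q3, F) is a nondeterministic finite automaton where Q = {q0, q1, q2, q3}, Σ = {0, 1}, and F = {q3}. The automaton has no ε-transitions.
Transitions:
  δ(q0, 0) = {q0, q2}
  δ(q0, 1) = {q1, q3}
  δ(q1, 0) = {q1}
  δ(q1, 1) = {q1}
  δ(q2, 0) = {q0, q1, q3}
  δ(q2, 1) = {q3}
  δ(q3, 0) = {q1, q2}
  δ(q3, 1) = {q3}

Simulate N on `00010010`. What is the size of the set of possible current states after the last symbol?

Start: {q3}
read 0: {q1, q2}
read 0: {q0, q1, q3}
read 0: {q0, q1, q2}
read 1: {q1, q3}
read 0: {q1, q2}
read 0: {q0, q1, q3}
read 1: {q1, q3}
read 0: {q1, q2}
Final reachable set {q1, q2} has 2 states.

2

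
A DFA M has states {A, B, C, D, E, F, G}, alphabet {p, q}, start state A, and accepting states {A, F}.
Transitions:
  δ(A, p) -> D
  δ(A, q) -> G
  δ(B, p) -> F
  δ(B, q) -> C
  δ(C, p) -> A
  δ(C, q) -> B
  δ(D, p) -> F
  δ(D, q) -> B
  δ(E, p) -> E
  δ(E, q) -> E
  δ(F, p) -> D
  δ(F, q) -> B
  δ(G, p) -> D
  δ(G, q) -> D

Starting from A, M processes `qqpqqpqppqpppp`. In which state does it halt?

A --q--> G
G --q--> D
D --p--> F
F --q--> B
B --q--> C
C --p--> A
A --q--> G
G --p--> D
D --p--> F
F --q--> B
B --p--> F
F --p--> D
D --p--> F
F --p--> D

D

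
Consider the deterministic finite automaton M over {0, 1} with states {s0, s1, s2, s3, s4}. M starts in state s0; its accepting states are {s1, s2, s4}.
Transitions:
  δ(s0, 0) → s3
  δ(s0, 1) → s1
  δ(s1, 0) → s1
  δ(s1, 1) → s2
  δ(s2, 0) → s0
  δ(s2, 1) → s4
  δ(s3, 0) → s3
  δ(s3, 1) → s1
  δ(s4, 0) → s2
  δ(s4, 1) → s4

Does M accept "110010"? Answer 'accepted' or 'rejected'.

accepted

s0 --1--> s1
s1 --1--> s2
s2 --0--> s0
s0 --0--> s3
s3 --1--> s1
s1 --0--> s1
End in state s1, which is an accepting state.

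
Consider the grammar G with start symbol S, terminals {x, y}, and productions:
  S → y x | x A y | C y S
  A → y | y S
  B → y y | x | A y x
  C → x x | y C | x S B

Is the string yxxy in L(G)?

no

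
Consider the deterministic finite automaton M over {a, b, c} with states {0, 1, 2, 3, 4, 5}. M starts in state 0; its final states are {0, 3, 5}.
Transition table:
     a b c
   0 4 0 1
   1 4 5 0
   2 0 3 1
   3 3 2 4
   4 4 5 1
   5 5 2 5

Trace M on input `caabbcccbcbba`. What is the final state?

3

0 --c--> 1
1 --a--> 4
4 --a--> 4
4 --b--> 5
5 --b--> 2
2 --c--> 1
1 --c--> 0
0 --c--> 1
1 --b--> 5
5 --c--> 5
5 --b--> 2
2 --b--> 3
3 --a--> 3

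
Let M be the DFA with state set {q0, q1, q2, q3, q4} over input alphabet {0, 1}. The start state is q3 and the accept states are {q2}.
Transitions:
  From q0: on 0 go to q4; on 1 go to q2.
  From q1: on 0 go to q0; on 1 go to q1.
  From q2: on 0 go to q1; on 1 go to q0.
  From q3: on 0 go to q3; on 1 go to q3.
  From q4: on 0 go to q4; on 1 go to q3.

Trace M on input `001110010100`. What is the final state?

q3

q3 --0--> q3
q3 --0--> q3
q3 --1--> q3
q3 --1--> q3
q3 --1--> q3
q3 --0--> q3
q3 --0--> q3
q3 --1--> q3
q3 --0--> q3
q3 --1--> q3
q3 --0--> q3
q3 --0--> q3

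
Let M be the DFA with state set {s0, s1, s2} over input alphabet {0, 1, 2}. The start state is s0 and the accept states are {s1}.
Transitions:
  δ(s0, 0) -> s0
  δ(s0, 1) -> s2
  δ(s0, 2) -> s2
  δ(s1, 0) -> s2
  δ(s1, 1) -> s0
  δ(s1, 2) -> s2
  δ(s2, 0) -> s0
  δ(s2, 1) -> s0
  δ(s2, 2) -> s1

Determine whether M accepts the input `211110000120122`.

s0 --2--> s2
s2 --1--> s0
s0 --1--> s2
s2 --1--> s0
s0 --1--> s2
s2 --0--> s0
s0 --0--> s0
s0 --0--> s0
s0 --0--> s0
s0 --1--> s2
s2 --2--> s1
s1 --0--> s2
s2 --1--> s0
s0 --2--> s2
s2 --2--> s1
End in state s1, which is an accepting state.

accepted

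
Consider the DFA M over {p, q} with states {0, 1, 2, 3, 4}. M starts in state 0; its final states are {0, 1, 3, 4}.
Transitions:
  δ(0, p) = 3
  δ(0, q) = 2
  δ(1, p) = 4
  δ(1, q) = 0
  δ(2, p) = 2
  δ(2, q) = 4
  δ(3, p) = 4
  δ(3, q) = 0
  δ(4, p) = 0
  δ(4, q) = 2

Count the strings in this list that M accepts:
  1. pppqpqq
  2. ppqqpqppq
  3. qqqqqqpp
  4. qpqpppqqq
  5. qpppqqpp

2

pppqpqq: rejected
ppqqpqppq: accepted
qqqqqqpp: accepted
qpqpppqqq: rejected
qpppqqpp: rejected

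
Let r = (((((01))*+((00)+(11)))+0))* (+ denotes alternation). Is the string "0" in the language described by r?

Split into 1 piece 0; each matches ((((01))*+((00)+(11)))+0).

yes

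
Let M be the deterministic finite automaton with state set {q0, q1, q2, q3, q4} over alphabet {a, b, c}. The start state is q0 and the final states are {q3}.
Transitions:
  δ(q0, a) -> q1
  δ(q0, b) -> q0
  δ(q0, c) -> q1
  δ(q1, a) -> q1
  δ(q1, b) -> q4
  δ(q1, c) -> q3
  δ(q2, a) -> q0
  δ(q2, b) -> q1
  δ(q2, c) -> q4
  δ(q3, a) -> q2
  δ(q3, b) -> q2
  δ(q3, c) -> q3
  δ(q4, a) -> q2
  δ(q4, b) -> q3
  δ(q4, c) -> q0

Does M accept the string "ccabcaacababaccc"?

accepted

q0 --c--> q1
q1 --c--> q3
q3 --a--> q2
q2 --b--> q1
q1 --c--> q3
q3 --a--> q2
q2 --a--> q0
q0 --c--> q1
q1 --a--> q1
q1 --b--> q4
q4 --a--> q2
q2 --b--> q1
q1 --a--> q1
q1 --c--> q3
q3 --c--> q3
q3 --c--> q3
End in state q3, which is an accepting state.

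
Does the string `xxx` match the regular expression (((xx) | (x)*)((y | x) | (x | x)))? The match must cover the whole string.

yes

Split as xx·x: ((xx)|(x)*) matches xx and ((y|x)|(x|x)) matches x.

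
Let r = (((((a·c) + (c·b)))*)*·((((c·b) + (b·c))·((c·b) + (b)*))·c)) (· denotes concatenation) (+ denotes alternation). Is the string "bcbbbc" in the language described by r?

yes

Split as ε·bcbbbc: ((((a·c)+(c·b)))*)* matches ε and ((((c·b)+(b·c))·((c·b)+(b)*))·c) matches bcbbbc.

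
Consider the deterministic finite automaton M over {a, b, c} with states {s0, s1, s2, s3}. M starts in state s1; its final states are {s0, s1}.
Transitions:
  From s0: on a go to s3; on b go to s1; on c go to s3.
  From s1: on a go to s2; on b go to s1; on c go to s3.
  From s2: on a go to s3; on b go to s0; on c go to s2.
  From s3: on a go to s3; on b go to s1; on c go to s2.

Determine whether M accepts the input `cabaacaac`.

rejected

s1 --c--> s3
s3 --a--> s3
s3 --b--> s1
s1 --a--> s2
s2 --a--> s3
s3 --c--> s2
s2 --a--> s3
s3 --a--> s3
s3 --c--> s2
End in state s2, which is not an accepting state.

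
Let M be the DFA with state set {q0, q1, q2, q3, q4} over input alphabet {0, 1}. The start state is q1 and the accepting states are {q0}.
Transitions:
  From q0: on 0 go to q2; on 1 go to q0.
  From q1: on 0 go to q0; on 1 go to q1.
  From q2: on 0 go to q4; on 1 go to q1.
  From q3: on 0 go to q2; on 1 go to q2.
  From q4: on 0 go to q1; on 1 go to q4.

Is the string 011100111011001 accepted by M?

rejected

q1 --0--> q0
q0 --1--> q0
q0 --1--> q0
q0 --1--> q0
q0 --0--> q2
q2 --0--> q4
q4 --1--> q4
q4 --1--> q4
q4 --1--> q4
q4 --0--> q1
q1 --1--> q1
q1 --1--> q1
q1 --0--> q0
q0 --0--> q2
q2 --1--> q1
End in state q1, which is not an accepting state.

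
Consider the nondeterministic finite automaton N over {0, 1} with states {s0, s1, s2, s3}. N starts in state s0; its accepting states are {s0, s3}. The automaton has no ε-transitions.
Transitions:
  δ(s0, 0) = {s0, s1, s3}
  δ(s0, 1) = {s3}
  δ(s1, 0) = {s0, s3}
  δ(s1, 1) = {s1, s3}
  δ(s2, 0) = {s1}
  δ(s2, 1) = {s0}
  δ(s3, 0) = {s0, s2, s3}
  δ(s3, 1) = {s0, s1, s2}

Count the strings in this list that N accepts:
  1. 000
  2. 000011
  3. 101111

3

000: accepted
000011: accepted
101111: accepted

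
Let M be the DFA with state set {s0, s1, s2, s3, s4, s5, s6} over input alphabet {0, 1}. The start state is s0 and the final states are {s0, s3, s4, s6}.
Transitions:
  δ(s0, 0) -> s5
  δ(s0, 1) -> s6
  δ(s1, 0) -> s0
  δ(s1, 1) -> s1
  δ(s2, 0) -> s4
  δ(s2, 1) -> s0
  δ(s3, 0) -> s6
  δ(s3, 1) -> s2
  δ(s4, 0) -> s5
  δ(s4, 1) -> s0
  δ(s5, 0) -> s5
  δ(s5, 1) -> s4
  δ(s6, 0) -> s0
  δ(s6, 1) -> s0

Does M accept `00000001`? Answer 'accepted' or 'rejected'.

accepted

s0 --0--> s5
s5 --0--> s5
s5 --0--> s5
s5 --0--> s5
s5 --0--> s5
s5 --0--> s5
s5 --0--> s5
s5 --1--> s4
End in state s4, which is an accepting state.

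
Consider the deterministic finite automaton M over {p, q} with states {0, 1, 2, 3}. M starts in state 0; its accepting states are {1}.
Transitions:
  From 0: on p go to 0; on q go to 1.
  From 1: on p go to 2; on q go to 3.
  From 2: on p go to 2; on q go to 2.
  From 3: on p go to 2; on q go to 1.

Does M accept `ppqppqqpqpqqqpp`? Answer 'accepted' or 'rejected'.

rejected

0 --p--> 0
0 --p--> 0
0 --q--> 1
1 --p--> 2
2 --p--> 2
2 --q--> 2
2 --q--> 2
2 --p--> 2
2 --q--> 2
2 --p--> 2
2 --q--> 2
2 --q--> 2
2 --q--> 2
2 --p--> 2
2 --p--> 2
End in state 2, which is not an accepting state.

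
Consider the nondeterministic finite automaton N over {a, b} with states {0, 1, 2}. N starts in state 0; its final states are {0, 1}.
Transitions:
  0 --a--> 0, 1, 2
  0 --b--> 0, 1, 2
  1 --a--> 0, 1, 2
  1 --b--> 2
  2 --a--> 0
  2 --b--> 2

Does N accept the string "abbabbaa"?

Start: {0}
read a: {0, 1, 2}
read b: {0, 1, 2}
read b: {0, 1, 2}
read a: {0, 1, 2}
read b: {0, 1, 2}
read b: {0, 1, 2}
read a: {0, 1, 2}
read a: {0, 1, 2}
Reachable ∩ accepting = {0, 1} — nonempty.

accepted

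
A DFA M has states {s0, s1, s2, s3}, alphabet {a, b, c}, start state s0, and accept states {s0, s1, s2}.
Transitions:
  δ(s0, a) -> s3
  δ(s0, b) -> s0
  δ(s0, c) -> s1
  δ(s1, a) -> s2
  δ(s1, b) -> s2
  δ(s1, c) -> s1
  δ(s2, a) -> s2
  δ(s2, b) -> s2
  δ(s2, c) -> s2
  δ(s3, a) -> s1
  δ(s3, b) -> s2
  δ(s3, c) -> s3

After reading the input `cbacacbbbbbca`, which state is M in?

s0 --c--> s1
s1 --b--> s2
s2 --a--> s2
s2 --c--> s2
s2 --a--> s2
s2 --c--> s2
s2 --b--> s2
s2 --b--> s2
s2 --b--> s2
s2 --b--> s2
s2 --b--> s2
s2 --c--> s2
s2 --a--> s2

s2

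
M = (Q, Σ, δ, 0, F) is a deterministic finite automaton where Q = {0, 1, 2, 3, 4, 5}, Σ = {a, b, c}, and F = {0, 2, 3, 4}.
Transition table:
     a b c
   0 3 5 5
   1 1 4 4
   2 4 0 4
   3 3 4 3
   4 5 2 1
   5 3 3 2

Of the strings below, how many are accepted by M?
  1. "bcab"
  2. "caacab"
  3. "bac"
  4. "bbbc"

"bcab": accepted
"caacab": accepted
"bac": accepted
"bbbc": rejected

3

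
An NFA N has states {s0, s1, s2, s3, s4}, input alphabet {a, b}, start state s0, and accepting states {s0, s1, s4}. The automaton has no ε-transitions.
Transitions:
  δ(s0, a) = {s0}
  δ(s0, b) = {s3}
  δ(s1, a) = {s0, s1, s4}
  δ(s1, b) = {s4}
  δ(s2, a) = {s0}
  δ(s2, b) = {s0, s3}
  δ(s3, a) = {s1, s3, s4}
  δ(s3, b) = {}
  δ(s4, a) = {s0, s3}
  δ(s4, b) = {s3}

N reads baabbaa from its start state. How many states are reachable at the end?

Start: {s0}
read b: {s3}
read a: {s1, s3, s4}
read a: {s0, s1, s3, s4}
read b: {s3, s4}
read b: {s3}
read a: {s1, s3, s4}
read a: {s0, s1, s3, s4}
Final reachable set {s0, s1, s3, s4} has 4 states.

4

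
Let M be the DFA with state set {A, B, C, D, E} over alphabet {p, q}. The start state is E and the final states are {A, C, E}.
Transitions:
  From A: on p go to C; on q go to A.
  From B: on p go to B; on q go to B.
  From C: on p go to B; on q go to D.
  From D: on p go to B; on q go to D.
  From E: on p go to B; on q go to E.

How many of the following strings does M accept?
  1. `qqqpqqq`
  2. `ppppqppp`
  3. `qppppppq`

0

`qqqpqqq`: rejected
`ppppqppp`: rejected
`qppppppq`: rejected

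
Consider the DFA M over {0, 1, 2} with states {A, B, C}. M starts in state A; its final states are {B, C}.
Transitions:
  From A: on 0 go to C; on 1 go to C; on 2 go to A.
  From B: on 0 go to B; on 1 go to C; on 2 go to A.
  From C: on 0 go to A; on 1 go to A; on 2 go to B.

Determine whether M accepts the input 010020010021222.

A --0--> C
C --1--> A
A --0--> C
C --0--> A
A --2--> A
A --0--> C
C --0--> A
A --1--> C
C --0--> A
A --0--> C
C --2--> B
B --1--> C
C --2--> B
B --2--> A
A --2--> A
End in state A, which is not an accepting state.

rejected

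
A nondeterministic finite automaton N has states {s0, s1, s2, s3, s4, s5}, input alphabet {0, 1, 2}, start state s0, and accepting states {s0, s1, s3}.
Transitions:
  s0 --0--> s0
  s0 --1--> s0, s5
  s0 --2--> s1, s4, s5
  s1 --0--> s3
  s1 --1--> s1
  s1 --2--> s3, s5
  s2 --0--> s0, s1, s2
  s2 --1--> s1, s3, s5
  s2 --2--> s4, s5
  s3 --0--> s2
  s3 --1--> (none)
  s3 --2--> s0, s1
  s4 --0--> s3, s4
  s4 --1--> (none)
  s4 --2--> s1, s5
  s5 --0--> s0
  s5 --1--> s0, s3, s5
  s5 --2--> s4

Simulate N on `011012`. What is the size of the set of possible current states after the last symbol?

Start: {s0}
read 0: {s0}
read 1: {s0, s5}
read 1: {s0, s3, s5}
read 0: {s0, s2}
read 1: {s0, s1, s3, s5}
read 2: {s0, s1, s3, s4, s5}
Final reachable set {s0, s1, s3, s4, s5} has 5 states.

5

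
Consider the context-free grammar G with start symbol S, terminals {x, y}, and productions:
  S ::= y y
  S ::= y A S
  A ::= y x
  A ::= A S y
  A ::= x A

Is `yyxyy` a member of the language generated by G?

yes

S ⇒ yAS ⇒ yyxS ⇒ yyxyy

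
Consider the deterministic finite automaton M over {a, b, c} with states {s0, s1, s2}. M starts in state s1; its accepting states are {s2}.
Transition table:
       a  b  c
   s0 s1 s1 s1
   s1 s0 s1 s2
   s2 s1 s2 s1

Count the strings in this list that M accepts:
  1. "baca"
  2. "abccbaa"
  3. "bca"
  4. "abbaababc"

"baca": rejected
"abccbaa": rejected
"bca": rejected
"abbaababc": accepted

1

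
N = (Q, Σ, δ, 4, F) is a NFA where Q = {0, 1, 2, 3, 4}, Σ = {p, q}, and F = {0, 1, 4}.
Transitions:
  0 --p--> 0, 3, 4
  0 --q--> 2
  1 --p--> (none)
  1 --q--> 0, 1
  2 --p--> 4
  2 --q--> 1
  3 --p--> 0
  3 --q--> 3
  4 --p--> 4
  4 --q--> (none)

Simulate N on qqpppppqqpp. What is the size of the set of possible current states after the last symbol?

Start: {4}
read q: {}
The reachable set is empty and stays empty for the remaining 10 symbols.
Final reachable set {} has 0 states.

0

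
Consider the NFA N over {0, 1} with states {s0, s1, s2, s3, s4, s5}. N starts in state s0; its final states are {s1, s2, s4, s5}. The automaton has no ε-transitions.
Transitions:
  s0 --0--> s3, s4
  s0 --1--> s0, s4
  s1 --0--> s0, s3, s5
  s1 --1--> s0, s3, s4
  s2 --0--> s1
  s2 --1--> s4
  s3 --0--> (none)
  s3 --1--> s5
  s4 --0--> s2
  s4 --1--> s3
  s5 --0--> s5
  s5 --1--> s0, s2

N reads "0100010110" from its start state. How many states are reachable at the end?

Start: {s0}
read 0: {s3, s4}
read 1: {s3, s5}
read 0: {s5}
read 0: {s5}
read 0: {s5}
read 1: {s0, s2}
read 0: {s1, s3, s4}
read 1: {s0, s3, s4, s5}
read 1: {s0, s2, s3, s4, s5}
read 0: {s1, s2, s3, s4, s5}
Final reachable set {s1, s2, s3, s4, s5} has 5 states.

5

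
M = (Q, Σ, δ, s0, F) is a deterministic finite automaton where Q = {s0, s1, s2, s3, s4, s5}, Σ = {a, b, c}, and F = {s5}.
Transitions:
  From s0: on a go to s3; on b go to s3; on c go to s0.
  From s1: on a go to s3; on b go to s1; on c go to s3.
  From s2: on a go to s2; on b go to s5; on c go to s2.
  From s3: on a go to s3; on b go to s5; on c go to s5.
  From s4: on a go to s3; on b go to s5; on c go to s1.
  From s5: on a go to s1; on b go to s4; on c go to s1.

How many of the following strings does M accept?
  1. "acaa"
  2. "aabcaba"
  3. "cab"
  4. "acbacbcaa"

"acaa": rejected
"aabcaba": rejected
"cab": accepted
"acbacbcaa": rejected

1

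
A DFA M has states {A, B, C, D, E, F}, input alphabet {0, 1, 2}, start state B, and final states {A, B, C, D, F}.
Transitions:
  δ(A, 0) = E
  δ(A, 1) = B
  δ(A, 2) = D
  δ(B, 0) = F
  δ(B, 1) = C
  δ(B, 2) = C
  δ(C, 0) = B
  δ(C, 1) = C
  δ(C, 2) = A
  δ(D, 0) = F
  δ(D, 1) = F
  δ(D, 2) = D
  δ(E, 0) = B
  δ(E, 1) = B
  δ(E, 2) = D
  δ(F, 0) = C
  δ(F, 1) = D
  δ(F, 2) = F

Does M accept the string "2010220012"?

B --2--> C
C --0--> B
B --1--> C
C --0--> B
B --2--> C
C --2--> A
A --0--> E
E --0--> B
B --1--> C
C --2--> A
End in state A, which is an accepting state.

accepted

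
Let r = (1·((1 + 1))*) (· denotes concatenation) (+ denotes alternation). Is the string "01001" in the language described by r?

no

No split of 01001 into u·v has 1 matching u and ((1+1))* matching v.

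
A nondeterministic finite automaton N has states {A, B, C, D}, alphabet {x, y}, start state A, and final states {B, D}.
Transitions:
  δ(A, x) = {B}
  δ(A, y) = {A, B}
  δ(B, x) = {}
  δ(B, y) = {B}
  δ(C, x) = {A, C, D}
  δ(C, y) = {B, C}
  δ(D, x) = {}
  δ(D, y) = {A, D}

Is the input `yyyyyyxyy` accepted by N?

Start: {A}
read y: {A, B}
read y: {A, B}
read y: {A, B}
read y: {A, B}
read y: {A, B}
read y: {A, B}
read x: {B}
read y: {B}
read y: {B}
Reachable ∩ accepting = {B} — nonempty.

accepted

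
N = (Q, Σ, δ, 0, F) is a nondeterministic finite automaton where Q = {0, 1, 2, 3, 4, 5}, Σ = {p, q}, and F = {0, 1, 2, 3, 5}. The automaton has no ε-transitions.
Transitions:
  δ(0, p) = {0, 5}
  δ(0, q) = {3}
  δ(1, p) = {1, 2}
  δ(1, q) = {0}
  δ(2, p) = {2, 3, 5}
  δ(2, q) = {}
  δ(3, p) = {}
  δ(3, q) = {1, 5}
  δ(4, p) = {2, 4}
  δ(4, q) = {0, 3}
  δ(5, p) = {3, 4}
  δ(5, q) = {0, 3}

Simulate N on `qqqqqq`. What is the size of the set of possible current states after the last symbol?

Start: {0}
read q: {3}
read q: {1, 5}
read q: {0, 3}
read q: {1, 3, 5}
read q: {0, 1, 3, 5}
read q: {0, 1, 3, 5}
Final reachable set {0, 1, 3, 5} has 4 states.

4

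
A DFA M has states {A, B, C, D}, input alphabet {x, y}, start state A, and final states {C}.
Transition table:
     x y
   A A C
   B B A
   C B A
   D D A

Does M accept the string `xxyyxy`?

A --x--> A
A --x--> A
A --y--> C
C --y--> A
A --x--> A
A --y--> C
End in state C, which is an accepting state.

accepted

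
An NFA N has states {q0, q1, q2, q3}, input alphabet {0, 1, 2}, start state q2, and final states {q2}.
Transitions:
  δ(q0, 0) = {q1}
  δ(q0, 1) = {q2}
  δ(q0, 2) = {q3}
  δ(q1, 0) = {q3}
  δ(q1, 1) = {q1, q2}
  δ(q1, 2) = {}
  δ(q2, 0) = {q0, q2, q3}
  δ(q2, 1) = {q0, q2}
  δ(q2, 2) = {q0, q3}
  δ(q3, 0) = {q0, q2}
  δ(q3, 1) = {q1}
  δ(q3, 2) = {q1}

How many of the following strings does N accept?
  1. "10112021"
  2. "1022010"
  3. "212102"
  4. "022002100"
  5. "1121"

"10112021": accepted
"1022010": accepted
"212102": rejected
"022002100": accepted
"1121": accepted

4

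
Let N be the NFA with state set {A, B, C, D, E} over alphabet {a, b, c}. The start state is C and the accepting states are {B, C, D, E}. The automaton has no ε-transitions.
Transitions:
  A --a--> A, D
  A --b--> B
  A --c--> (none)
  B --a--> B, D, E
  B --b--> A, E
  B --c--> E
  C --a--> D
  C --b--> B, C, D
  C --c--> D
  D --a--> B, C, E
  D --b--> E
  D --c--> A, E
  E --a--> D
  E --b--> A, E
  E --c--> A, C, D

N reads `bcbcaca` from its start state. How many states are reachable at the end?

5

Start: {C}
read b: {B, C, D}
read c: {A, D, E}
read b: {A, B, E}
read c: {A, C, D, E}
read a: {A, B, C, D, E}
read c: {A, C, D, E}
read a: {A, B, C, D, E}
Final reachable set {A, B, C, D, E} has 5 states.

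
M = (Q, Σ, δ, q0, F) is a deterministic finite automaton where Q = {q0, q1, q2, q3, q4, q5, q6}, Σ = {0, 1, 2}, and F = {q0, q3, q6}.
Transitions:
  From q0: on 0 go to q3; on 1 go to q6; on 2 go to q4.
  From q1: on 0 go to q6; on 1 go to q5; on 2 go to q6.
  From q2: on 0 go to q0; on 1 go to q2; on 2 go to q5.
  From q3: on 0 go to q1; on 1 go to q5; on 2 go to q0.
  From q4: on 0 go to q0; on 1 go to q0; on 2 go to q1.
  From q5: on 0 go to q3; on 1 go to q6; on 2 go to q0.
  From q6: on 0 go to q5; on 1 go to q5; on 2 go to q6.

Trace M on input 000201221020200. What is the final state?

q1

q0 --0--> q3
q3 --0--> q1
q1 --0--> q6
q6 --2--> q6
q6 --0--> q5
q5 --1--> q6
q6 --2--> q6
q6 --2--> q6
q6 --1--> q5
q5 --0--> q3
q3 --2--> q0
q0 --0--> q3
q3 --2--> q0
q0 --0--> q3
q3 --0--> q1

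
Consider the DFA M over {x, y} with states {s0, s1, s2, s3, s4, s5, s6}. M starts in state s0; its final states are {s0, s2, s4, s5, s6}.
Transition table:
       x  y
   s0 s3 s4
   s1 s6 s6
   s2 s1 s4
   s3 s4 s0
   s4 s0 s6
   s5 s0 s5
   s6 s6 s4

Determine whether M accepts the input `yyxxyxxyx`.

s0 --y--> s4
s4 --y--> s6
s6 --x--> s6
s6 --x--> s6
s6 --y--> s4
s4 --x--> s0
s0 --x--> s3
s3 --y--> s0
s0 --x--> s3
End in state s3, which is not an accepting state.

rejected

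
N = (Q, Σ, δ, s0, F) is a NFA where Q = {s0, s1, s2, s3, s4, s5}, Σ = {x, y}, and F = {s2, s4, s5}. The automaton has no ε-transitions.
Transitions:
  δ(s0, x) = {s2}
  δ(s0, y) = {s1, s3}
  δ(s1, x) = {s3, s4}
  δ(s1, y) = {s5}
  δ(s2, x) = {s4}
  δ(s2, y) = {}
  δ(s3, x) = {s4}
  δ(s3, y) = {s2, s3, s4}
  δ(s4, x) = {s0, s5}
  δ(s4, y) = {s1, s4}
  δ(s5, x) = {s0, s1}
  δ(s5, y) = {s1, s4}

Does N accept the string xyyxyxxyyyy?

rejected

Start: {s0}
read x: {s2}
read y: {}
The reachable set is empty and stays empty for the remaining 9 symbols.
Reachable ∩ accepting = {} — empty.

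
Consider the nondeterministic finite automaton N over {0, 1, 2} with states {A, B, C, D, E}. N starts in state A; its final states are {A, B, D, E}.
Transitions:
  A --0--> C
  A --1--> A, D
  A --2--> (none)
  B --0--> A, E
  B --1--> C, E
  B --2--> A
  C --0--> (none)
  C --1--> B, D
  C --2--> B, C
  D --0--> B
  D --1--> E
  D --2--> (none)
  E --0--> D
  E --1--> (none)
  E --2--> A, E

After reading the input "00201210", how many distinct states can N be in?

0

Start: {A}
read 0: {C}
read 0: {}
The reachable set is empty and stays empty for the remaining 6 symbols.
Final reachable set {} has 0 states.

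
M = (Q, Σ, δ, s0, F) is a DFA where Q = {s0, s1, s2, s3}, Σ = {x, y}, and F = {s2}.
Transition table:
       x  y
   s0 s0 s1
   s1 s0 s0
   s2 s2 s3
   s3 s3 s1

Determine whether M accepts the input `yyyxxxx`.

s0 --y--> s1
s1 --y--> s0
s0 --y--> s1
s1 --x--> s0
s0 --x--> s0
s0 --x--> s0
s0 --x--> s0
End in state s0, which is not an accepting state.

rejected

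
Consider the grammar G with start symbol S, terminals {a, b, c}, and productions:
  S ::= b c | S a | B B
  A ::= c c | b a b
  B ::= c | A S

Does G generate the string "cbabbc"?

S ⇒ BB ⇒ cB ⇒ cAS ⇒ cbabS ⇒ cbabbc

yes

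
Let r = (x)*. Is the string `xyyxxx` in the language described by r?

xyyxxx cannot be split into zero or more pieces each matching x.

no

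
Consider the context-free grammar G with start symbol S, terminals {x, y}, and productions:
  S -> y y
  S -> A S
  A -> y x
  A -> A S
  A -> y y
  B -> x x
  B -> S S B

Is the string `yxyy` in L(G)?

yes

S ⇒ AS ⇒ yxS ⇒ yxyy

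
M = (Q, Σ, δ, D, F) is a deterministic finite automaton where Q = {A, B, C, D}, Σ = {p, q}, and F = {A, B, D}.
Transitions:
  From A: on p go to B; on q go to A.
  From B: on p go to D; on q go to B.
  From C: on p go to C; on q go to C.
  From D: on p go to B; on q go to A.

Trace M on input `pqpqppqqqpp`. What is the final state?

D --p--> B
B --q--> B
B --p--> D
D --q--> A
A --p--> B
B --p--> D
D --q--> A
A --q--> A
A --q--> A
A --p--> B
B --p--> D

D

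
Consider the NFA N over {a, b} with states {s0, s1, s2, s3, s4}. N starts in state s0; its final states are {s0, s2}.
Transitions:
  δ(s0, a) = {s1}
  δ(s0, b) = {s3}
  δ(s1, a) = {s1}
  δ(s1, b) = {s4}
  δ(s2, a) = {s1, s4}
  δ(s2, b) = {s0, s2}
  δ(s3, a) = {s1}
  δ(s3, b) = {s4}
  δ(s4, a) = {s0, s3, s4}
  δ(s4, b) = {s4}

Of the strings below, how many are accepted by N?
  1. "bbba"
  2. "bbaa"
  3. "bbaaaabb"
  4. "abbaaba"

3

"bbba": accepted
"bbaa": accepted
"bbaaaabb": rejected
"abbaaba": accepted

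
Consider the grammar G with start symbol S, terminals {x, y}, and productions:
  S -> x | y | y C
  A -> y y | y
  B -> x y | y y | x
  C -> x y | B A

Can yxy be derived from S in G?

yes

S ⇒ yC ⇒ yBA ⇒ yxA ⇒ yxy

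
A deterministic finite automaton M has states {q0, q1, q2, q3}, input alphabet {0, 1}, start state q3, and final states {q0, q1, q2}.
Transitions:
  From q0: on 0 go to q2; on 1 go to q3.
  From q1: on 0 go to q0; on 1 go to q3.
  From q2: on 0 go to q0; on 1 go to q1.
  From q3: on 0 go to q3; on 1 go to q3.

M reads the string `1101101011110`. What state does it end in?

q3 --1--> q3
q3 --1--> q3
q3 --0--> q3
q3 --1--> q3
q3 --1--> q3
q3 --0--> q3
q3 --1--> q3
q3 --0--> q3
q3 --1--> q3
q3 --1--> q3
q3 --1--> q3
q3 --1--> q3
q3 --0--> q3

q3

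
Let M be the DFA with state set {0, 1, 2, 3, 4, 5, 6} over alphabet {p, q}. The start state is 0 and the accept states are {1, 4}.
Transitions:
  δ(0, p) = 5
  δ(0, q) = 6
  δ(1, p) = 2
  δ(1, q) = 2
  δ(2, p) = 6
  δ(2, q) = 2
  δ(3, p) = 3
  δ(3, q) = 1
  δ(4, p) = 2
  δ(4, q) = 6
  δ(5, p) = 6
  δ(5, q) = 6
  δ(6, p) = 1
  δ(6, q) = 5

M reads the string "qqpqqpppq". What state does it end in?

0 --q--> 6
6 --q--> 5
5 --p--> 6
6 --q--> 5
5 --q--> 6
6 --p--> 1
1 --p--> 2
2 --p--> 6
6 --q--> 5

5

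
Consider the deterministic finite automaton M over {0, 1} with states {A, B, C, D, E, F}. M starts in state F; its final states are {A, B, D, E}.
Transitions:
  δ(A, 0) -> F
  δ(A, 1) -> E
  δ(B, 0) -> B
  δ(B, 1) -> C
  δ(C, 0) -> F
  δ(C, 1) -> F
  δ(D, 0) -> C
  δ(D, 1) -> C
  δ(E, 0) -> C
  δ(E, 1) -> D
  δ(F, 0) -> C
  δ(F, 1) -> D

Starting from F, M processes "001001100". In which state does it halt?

F --0--> C
C --0--> F
F --1--> D
D --0--> C
C --0--> F
F --1--> D
D --1--> C
C --0--> F
F --0--> C

C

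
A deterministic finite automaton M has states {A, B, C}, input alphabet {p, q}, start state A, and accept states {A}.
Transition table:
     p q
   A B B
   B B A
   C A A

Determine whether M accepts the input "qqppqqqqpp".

rejected

A --q--> B
B --q--> A
A --p--> B
B --p--> B
B --q--> A
A --q--> B
B --q--> A
A --q--> B
B --p--> B
B --p--> B
End in state B, which is not an accepting state.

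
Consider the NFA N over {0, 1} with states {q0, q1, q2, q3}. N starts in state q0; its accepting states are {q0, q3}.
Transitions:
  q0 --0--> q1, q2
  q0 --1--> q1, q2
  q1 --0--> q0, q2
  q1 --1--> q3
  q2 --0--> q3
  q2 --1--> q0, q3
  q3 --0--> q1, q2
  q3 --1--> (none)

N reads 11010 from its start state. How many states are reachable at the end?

2

Start: {q0}
read 1: {q1, q2}
read 1: {q0, q3}
read 0: {q1, q2}
read 1: {q0, q3}
read 0: {q1, q2}
Final reachable set {q1, q2} has 2 states.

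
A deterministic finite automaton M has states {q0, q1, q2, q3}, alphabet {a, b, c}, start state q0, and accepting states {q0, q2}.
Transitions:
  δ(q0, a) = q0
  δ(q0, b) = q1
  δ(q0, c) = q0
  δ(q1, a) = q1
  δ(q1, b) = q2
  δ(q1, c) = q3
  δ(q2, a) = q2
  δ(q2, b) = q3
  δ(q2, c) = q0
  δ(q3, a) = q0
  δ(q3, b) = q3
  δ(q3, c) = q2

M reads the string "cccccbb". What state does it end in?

q0 --c--> q0
q0 --c--> q0
q0 --c--> q0
q0 --c--> q0
q0 --c--> q0
q0 --b--> q1
q1 --b--> q2

q2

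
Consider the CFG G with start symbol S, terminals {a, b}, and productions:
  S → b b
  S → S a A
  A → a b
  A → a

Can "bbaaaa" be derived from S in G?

S ⇒ SaA ⇒ SaAaA ⇒ bbaAaA ⇒ bbaaaA ⇒ bbaaaa

yes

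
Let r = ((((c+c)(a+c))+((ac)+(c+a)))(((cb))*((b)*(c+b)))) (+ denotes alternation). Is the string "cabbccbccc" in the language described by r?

no

No split of cabbccbccc into u·v has (((c+c)(a+c))+((ac)+(c+a))) matching u and (((cb))*((b)*(c+b))) matching v.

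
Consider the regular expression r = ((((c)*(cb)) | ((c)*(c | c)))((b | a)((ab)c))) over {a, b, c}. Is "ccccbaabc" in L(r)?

Split as ccccb·aabc: (((c)*(cb))|((c)*(c|c))) matches ccccb and ((b|a)((ab)c)) matches aabc.

yes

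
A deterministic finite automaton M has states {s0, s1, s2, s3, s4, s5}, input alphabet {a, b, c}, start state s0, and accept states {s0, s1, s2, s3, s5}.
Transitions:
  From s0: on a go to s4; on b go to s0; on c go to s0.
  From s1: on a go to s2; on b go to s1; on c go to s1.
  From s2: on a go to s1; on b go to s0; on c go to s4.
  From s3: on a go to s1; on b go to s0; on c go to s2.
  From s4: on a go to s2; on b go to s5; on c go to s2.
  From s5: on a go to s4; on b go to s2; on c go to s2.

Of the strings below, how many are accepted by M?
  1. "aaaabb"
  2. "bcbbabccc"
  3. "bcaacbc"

"aaaabb": accepted
"bcbbabccc": accepted
"bcaacbc": accepted

3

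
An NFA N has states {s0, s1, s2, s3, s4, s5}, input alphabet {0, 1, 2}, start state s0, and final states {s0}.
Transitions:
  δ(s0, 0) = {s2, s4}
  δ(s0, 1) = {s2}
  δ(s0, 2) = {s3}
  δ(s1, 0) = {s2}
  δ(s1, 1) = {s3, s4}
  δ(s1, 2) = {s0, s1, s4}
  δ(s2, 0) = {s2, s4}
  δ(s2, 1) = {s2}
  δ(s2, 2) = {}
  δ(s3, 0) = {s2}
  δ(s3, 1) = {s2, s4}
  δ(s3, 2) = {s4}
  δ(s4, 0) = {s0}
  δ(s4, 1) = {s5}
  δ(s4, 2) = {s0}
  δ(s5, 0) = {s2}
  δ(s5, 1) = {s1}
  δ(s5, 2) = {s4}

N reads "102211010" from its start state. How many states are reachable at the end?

Start: {s0}
read 1: {s2}
read 0: {s2, s4}
read 2: {s0}
read 2: {s3}
read 1: {s2, s4}
read 1: {s2, s5}
read 0: {s2, s4}
read 1: {s2, s5}
read 0: {s2, s4}
Final reachable set {s2, s4} has 2 states.

2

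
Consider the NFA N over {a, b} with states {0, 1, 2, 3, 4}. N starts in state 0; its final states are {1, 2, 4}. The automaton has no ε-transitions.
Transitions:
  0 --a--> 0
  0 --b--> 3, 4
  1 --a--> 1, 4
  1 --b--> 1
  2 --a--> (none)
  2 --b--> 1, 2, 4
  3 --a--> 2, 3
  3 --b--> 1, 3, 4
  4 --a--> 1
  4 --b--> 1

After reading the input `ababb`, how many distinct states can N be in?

Start: {0}
read a: {0}
read b: {3, 4}
read a: {1, 2, 3}
read b: {1, 2, 3, 4}
read b: {1, 2, 3, 4}
Final reachable set {1, 2, 3, 4} has 4 states.

4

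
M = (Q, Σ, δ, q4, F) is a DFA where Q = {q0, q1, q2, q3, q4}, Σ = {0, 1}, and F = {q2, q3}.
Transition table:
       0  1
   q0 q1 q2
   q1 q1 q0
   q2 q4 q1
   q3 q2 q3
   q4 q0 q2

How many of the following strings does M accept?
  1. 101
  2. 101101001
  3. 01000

1

101: accepted
101101001: rejected
01000: rejected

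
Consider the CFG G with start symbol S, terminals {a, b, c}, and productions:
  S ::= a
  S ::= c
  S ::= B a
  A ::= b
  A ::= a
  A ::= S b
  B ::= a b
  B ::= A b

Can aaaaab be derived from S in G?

no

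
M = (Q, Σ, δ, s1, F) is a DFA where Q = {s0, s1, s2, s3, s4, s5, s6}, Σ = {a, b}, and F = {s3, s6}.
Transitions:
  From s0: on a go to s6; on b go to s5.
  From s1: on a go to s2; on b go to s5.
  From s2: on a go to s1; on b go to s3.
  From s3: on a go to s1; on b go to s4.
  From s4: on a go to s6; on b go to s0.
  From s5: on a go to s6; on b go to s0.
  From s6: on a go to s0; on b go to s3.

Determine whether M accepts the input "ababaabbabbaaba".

s1 --a--> s2
s2 --b--> s3
s3 --a--> s1
s1 --b--> s5
s5 --a--> s6
s6 --a--> s0
s0 --b--> s5
s5 --b--> s0
s0 --a--> s6
s6 --b--> s3
s3 --b--> s4
s4 --a--> s6
s6 --a--> s0
s0 --b--> s5
s5 --a--> s6
End in state s6, which is an accepting state.

accepted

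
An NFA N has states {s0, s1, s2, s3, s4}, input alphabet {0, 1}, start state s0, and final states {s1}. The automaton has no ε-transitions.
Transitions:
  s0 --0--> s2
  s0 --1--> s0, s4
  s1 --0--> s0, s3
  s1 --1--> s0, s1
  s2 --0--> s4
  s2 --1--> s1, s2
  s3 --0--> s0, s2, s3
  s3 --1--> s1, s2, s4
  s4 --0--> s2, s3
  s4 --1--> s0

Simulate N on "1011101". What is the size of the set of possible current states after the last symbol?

4

Start: {s0}
read 1: {s0, s4}
read 0: {s2, s3}
read 1: {s1, s2, s4}
read 1: {s0, s1, s2}
read 1: {s0, s1, s2, s4}
read 0: {s0, s2, s3, s4}
read 1: {s0, s1, s2, s4}
Final reachable set {s0, s1, s2, s4} has 4 states.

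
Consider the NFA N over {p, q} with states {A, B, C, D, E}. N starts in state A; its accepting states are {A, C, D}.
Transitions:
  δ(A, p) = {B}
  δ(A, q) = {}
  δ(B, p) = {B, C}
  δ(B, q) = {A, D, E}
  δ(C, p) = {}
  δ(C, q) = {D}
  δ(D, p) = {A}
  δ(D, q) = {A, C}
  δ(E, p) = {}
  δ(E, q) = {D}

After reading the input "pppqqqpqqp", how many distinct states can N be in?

Start: {A}
read p: {B}
read p: {B, C}
read p: {B, C}
read q: {A, D, E}
read q: {A, C, D}
read q: {A, C, D}
read p: {A, B}
read q: {A, D, E}
read q: {A, C, D}
read p: {A, B}
Final reachable set {A, B} has 2 states.

2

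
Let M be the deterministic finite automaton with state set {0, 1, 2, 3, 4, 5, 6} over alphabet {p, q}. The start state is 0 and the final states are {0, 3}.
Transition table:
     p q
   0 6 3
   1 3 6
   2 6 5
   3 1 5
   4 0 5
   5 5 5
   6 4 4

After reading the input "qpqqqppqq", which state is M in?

0 --q--> 3
3 --p--> 1
1 --q--> 6
6 --q--> 4
4 --q--> 5
5 --p--> 5
5 --p--> 5
5 --q--> 5
5 --q--> 5

5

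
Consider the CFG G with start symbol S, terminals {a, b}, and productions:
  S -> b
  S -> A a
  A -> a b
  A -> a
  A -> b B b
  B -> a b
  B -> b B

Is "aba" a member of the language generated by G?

S ⇒ Aa ⇒ aba

yes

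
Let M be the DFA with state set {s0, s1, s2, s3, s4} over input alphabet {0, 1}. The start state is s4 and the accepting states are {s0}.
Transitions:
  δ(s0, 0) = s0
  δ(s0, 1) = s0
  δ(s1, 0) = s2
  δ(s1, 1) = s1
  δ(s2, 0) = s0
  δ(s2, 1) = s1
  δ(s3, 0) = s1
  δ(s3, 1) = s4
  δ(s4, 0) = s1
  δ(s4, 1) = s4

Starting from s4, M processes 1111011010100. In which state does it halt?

s4 --1--> s4
s4 --1--> s4
s4 --1--> s4
s4 --1--> s4
s4 --0--> s1
s1 --1--> s1
s1 --1--> s1
s1 --0--> s2
s2 --1--> s1
s1 --0--> s2
s2 --1--> s1
s1 --0--> s2
s2 --0--> s0

s0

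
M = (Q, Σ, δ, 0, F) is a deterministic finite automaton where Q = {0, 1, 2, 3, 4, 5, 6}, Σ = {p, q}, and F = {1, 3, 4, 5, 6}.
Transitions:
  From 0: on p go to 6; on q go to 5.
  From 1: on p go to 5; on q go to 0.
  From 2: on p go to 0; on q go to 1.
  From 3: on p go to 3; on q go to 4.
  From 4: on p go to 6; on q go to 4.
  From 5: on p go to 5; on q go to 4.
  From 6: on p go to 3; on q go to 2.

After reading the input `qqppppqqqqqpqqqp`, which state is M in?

0 --q--> 5
5 --q--> 4
4 --p--> 6
6 --p--> 3
3 --p--> 3
3 --p--> 3
3 --q--> 4
4 --q--> 4
4 --q--> 4
4 --q--> 4
4 --q--> 4
4 --p--> 6
6 --q--> 2
2 --q--> 1
1 --q--> 0
0 --p--> 6

6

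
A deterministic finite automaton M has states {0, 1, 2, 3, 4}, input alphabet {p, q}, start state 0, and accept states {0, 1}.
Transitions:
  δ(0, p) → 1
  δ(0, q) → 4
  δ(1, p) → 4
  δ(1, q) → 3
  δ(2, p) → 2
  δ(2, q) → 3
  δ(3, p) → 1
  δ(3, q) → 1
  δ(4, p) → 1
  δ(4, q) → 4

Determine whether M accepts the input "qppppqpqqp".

rejected

0 --q--> 4
4 --p--> 1
1 --p--> 4
4 --p--> 1
1 --p--> 4
4 --q--> 4
4 --p--> 1
1 --q--> 3
3 --q--> 1
1 --p--> 4
End in state 4, which is not an accepting state.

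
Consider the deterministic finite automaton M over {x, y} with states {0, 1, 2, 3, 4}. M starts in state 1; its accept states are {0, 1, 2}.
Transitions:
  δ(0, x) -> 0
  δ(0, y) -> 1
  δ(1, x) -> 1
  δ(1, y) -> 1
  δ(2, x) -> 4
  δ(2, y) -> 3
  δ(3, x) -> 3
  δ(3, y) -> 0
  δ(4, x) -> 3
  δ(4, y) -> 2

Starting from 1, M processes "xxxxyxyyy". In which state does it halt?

1 --x--> 1
1 --x--> 1
1 --x--> 1
1 --x--> 1
1 --y--> 1
1 --x--> 1
1 --y--> 1
1 --y--> 1
1 --y--> 1

1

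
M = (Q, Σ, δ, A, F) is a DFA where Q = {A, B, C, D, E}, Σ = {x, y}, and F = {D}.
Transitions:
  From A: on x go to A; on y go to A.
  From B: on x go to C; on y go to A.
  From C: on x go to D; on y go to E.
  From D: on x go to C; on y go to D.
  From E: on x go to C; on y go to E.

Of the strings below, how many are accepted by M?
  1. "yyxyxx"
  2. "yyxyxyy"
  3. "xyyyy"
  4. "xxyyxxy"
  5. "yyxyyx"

0

"yyxyxx": rejected
"yyxyxyy": rejected
"xyyyy": rejected
"xxyyxxy": rejected
"yyxyyx": rejected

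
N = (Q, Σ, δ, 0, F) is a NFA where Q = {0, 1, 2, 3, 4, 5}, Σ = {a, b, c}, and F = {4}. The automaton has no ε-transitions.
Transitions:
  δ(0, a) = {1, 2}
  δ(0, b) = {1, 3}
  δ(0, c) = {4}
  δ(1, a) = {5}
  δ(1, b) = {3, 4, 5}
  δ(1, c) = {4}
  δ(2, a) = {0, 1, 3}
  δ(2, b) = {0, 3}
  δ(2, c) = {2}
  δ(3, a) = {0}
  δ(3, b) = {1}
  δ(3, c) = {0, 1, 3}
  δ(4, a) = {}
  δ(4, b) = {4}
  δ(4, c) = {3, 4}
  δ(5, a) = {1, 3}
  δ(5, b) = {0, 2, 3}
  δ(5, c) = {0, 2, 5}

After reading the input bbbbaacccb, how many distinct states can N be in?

Start: {0}
read b: {1, 3}
read b: {1, 3, 4, 5}
read b: {0, 1, 2, 3, 4, 5}
read b: {0, 1, 2, 3, 4, 5}
read a: {0, 1, 2, 3, 5}
read a: {0, 1, 2, 3, 5}
read c: {0, 1, 2, 3, 4, 5}
read c: {0, 1, 2, 3, 4, 5}
read c: {0, 1, 2, 3, 4, 5}
read b: {0, 1, 2, 3, 4, 5}
Final reachable set {0, 1, 2, 3, 4, 5} has 6 states.

6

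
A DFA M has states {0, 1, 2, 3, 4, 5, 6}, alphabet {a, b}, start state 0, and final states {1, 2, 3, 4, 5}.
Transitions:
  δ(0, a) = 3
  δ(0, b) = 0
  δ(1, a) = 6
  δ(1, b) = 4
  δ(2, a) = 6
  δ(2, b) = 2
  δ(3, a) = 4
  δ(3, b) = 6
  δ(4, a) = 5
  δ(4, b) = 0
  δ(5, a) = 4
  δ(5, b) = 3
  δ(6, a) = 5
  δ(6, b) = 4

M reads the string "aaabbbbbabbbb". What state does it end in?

0 --a--> 3
3 --a--> 4
4 --a--> 5
5 --b--> 3
3 --b--> 6
6 --b--> 4
4 --b--> 0
0 --b--> 0
0 --a--> 3
3 --b--> 6
6 --b--> 4
4 --b--> 0
0 --b--> 0

0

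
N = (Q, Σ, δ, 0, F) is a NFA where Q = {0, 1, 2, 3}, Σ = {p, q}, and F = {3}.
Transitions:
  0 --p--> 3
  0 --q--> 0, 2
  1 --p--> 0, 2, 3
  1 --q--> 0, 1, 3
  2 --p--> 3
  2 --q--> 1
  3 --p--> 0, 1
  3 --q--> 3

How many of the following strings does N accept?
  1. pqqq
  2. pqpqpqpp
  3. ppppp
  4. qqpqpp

pqqq: accepted
pqpqpqpp: accepted
ppppp: accepted
qqpqpp: accepted

4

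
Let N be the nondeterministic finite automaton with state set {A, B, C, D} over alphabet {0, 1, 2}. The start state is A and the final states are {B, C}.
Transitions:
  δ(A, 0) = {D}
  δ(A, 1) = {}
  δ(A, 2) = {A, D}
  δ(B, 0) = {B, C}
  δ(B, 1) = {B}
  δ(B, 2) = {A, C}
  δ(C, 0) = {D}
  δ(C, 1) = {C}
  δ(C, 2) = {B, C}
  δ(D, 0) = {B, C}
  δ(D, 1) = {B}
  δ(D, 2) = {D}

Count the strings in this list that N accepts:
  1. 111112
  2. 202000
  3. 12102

1

111112: rejected
202000: accepted
12102: rejected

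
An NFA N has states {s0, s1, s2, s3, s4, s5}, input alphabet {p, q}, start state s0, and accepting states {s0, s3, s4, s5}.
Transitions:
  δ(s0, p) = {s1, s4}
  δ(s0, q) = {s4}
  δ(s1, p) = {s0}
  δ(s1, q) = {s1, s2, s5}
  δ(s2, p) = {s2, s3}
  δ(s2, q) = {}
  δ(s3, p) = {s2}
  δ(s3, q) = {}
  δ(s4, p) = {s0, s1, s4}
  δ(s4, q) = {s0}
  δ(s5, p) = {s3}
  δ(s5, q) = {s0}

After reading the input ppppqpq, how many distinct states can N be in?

5

Start: {s0}
read p: {s1, s4}
read p: {s0, s1, s4}
read p: {s0, s1, s4}
read p: {s0, s1, s4}
read q: {s0, s1, s2, s4, s5}
read p: {s0, s1, s2, s3, s4}
read q: {s0, s1, s2, s4, s5}
Final reachable set {s0, s1, s2, s4, s5} has 5 states.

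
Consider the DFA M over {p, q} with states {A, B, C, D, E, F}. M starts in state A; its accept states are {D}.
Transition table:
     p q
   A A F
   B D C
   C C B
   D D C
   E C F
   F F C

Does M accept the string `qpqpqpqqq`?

A --q--> F
F --p--> F
F --q--> C
C --p--> C
C --q--> B
B --p--> D
D --q--> C
C --q--> B
B --q--> C
End in state C, which is not an accepting state.

rejected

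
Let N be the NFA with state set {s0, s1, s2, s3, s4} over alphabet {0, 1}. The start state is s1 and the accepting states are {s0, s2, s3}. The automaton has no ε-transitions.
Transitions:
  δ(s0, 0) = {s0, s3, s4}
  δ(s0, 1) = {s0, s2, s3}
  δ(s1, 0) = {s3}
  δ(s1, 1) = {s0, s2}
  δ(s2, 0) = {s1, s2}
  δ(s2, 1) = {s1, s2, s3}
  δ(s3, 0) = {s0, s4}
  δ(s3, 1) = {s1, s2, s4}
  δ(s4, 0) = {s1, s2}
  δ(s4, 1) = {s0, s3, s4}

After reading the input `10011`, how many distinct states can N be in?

Start: {s1}
read 1: {s0, s2}
read 0: {s0, s1, s2, s3, s4}
read 0: {s0, s1, s2, s3, s4}
read 1: {s0, s1, s2, s3, s4}
read 1: {s0, s1, s2, s3, s4}
Final reachable set {s0, s1, s2, s3, s4} has 5 states.

5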